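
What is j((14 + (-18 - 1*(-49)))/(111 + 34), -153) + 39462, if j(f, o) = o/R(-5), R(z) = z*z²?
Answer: 4932903/125 ≈ 39463.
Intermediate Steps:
R(z) = z³
j(f, o) = -o/125 (j(f, o) = o/((-5)³) = o/(-125) = o*(-1/125) = -o/125)
j((14 + (-18 - 1*(-49)))/(111 + 34), -153) + 39462 = -1/125*(-153) + 39462 = 153/125 + 39462 = 4932903/125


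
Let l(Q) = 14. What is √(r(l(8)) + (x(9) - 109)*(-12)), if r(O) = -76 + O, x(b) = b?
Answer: √1138 ≈ 33.734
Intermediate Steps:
√(r(l(8)) + (x(9) - 109)*(-12)) = √((-76 + 14) + (9 - 109)*(-12)) = √(-62 - 100*(-12)) = √(-62 + 1200) = √1138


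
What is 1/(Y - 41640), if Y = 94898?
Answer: 1/53258 ≈ 1.8777e-5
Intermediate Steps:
1/(Y - 41640) = 1/(94898 - 41640) = 1/53258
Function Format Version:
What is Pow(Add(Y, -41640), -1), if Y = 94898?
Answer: Rational(1, 53258) ≈ 1.8777e-5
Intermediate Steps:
Pow(Add(Y, -41640), -1) = Pow(Add(94898, -41640), -1) = Pow(53258, -1) = Rational(1, 53258)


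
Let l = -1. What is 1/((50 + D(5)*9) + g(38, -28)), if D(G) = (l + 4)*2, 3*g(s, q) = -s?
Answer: 3/274 ≈ 0.010949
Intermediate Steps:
g(s, q) = -s/3 (g(s, q) = (-s)/3 = -s/3)
D(G) = 6 (D(G) = (-1 + 4)*2 = 3*2 = 6)
1/((50 + D(5)*9) + g(38, -28)) = 1/((50 + 6*9) - ⅓*38) = 1/((50 + 54) - 38/3) = 1/(104 - 38/3) = 1/(274/3) = 3/274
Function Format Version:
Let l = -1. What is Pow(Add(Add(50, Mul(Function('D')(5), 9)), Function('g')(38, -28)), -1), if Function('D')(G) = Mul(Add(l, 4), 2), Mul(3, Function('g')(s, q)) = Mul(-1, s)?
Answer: Rational(3, 274) ≈ 0.010949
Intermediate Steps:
Function('g')(s, q) = Mul(Rational(-1, 3), s) (Function('g')(s, q) = Mul(Rational(1, 3), Mul(-1, s)) = Mul(Rational(-1, 3), s))
Function('D')(G) = 6 (Function('D')(G) = Mul(Add(-1, 4), 2) = Mul(3, 2) = 6)
Pow(Add(Add(50, Mul(Function('D')(5), 9)), Function('g')(38, -28)), -1) = Pow(Add(Add(50, Mul(6, 9)), Mul(Rational(-1, 3), 38)), -1) = Pow(Add(Add(50, 54), Rational(-38, 3)), -1) = Pow(Add(104, Rational(-38, 3)), -1) = Pow(Rational(274, 3), -1) = Rational(3, 274)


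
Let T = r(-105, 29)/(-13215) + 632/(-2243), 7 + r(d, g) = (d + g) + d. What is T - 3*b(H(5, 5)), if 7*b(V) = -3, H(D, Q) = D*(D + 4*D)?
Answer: 211259833/207488715 ≈ 1.0182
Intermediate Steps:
H(D, Q) = 5*D**2 (H(D, Q) = D*(5*D) = 5*D**2)
r(d, g) = -7 + g + 2*d (r(d, g) = -7 + ((d + g) + d) = -7 + (g + 2*d) = -7 + g + 2*d)
b(V) = -3/7 (b(V) = (1/7)*(-3) = -3/7)
T = -7930196/29641245 (T = (-7 + 29 + 2*(-105))/(-13215) + 632/(-2243) = (-7 + 29 - 210)*(-1/13215) + 632*(-1/2243) = -188*(-1/13215) - 632/2243 = 188/13215 - 632/2243 = -7930196/29641245 ≈ -0.26754)
T - 3*b(H(5, 5)) = -7930196/29641245 - 3*(-3/7) = -7930196/29641245 + 9/7 = 211259833/207488715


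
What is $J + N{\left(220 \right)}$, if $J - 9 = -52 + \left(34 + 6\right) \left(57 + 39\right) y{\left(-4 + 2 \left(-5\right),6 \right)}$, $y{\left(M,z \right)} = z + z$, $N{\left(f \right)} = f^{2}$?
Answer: $94437$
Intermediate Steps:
$y{\left(M,z \right)} = 2 z$
$J = 46037$ ($J = 9 - \left(52 - \left(34 + 6\right) \left(57 + 39\right) 2 \cdot 6\right) = 9 - \left(52 - 40 \cdot 96 \cdot 12\right) = 9 + \left(-52 + 3840 \cdot 12\right) = 9 + \left(-52 + 46080\right) = 9 + 46028 = 46037$)
$J + N{\left(220 \right)} = 46037 + 220^{2} = 46037 + 48400 = 94437$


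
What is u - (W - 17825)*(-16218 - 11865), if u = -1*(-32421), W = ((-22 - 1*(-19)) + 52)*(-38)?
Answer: -552837600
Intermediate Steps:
W = -1862 (W = ((-22 + 19) + 52)*(-38) = (-3 + 52)*(-38) = 49*(-38) = -1862)
u = 32421
u - (W - 17825)*(-16218 - 11865) = 32421 - (-1862 - 17825)*(-16218 - 11865) = 32421 - (-19687)*(-28083) = 32421 - 1*552870021 = 32421 - 552870021 = -552837600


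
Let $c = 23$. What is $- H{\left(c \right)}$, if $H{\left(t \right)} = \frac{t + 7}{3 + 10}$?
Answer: $- \frac{30}{13} \approx -2.3077$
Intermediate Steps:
$H{\left(t \right)} = \frac{7}{13} + \frac{t}{13}$ ($H{\left(t \right)} = \frac{7 + t}{13} = \left(7 + t\right) \frac{1}{13} = \frac{7}{13} + \frac{t}{13}$)
$- H{\left(c \right)} = - (\frac{7}{13} + \frac{1}{13} \cdot 23) = - (\frac{7}{13} + \frac{23}{13}) = \left(-1\right) \frac{30}{13} = - \frac{30}{13}$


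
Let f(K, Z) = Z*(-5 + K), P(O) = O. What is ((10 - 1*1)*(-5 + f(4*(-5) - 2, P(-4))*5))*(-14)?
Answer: -67410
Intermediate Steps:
((10 - 1*1)*(-5 + f(4*(-5) - 2, P(-4))*5))*(-14) = ((10 - 1*1)*(-5 - 4*(-5 + (4*(-5) - 2))*5))*(-14) = ((10 - 1)*(-5 - 4*(-5 + (-20 - 2))*5))*(-14) = (9*(-5 - 4*(-5 - 22)*5))*(-14) = (9*(-5 - 4*(-27)*5))*(-14) = (9*(-5 + 108*5))*(-14) = (9*(-5 + 540))*(-14) = (9*535)*(-14) = 4815*(-14) = -67410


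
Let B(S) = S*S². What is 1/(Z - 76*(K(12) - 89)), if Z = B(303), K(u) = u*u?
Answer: 1/27813947 ≈ 3.5953e-8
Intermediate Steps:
K(u) = u²
B(S) = S³
Z = 27818127 (Z = 303³ = 27818127)
1/(Z - 76*(K(12) - 89)) = 1/(27818127 - 76*(12² - 89)) = 1/(27818127 - 76*(144 - 89)) = 1/(27818127 - 76*55) = 1/(27818127 - 4180) = 1/27813947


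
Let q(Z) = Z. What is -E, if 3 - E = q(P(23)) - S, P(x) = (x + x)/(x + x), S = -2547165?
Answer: 2547163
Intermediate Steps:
P(x) = 1 (P(x) = (2*x)/((2*x)) = (2*x)*(1/(2*x)) = 1)
E = -2547163 (E = 3 - (1 - 1*(-2547165)) = 3 - (1 + 2547165) = 3 - 1*2547166 = 3 - 2547166 = -2547163)
-E = -1*(-2547163) = 2547163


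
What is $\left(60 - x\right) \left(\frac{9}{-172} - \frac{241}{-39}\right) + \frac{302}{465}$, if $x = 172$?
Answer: $- \frac{59403174}{86645} \approx -685.59$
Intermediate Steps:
$\left(60 - x\right) \left(\frac{9}{-172} - \frac{241}{-39}\right) + \frac{302}{465} = \left(60 - 172\right) \left(\frac{9}{-172} - \frac{241}{-39}\right) + \frac{302}{465} = \left(60 - 172\right) \left(9 \left(- \frac{1}{172}\right) - - \frac{241}{39}\right) + 302 \cdot \frac{1}{465} = - 112 \left(- \frac{9}{172} + \frac{241}{39}\right) + \frac{302}{465} = \left(-112\right) \frac{41101}{6708} + \frac{302}{465} = - \frac{1150828}{1677} + \frac{302}{465} = - \frac{59403174}{86645}$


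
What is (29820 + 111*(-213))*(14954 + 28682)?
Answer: 269539572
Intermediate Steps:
(29820 + 111*(-213))*(14954 + 28682) = (29820 - 23643)*43636 = 6177*43636 = 269539572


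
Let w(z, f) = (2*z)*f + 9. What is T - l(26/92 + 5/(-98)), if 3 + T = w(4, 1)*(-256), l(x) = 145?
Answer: -4500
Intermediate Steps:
w(z, f) = 9 + 2*f*z (w(z, f) = 2*f*z + 9 = 9 + 2*f*z)
T = -4355 (T = -3 + (9 + 2*1*4)*(-256) = -3 + (9 + 8)*(-256) = -3 + 17*(-256) = -3 - 4352 = -4355)
T - l(26/92 + 5/(-98)) = -4355 - 1*145 = -4355 - 145 = -4500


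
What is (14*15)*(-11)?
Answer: -2310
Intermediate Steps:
(14*15)*(-11) = 210*(-11) = -2310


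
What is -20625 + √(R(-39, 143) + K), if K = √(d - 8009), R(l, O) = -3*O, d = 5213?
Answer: -20625 + √(-429 + 2*I*√699) ≈ -20624.0 + 20.751*I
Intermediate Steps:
K = 2*I*√699 (K = √(5213 - 8009) = √(-2796) = 2*I*√699 ≈ 52.877*I)
-20625 + √(R(-39, 143) + K) = -20625 + √(-3*143 + 2*I*√699) = -20625 + √(-429 + 2*I*√699)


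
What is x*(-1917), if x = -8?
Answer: 15336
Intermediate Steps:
x*(-1917) = -8*(-1917) = 15336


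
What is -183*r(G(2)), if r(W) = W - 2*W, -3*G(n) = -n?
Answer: 122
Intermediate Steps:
G(n) = n/3 (G(n) = -(-1)*n/3 = n/3)
r(W) = -W
-183*r(G(2)) = -(-183)*(1/3)*2 = -(-183)*2/3 = -183*(-2/3) = 122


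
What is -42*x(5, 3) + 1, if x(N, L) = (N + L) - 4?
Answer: -167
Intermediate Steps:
x(N, L) = -4 + L + N (x(N, L) = (L + N) - 4 = -4 + L + N)
-42*x(5, 3) + 1 = -42*(-4 + 3 + 5) + 1 = -42*4 + 1 = -168 + 1 = -167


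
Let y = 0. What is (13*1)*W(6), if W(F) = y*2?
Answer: 0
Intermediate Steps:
W(F) = 0 (W(F) = 0*2 = 0)
(13*1)*W(6) = (13*1)*0 = 13*0 = 0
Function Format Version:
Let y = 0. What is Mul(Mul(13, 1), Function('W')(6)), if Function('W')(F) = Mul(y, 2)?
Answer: 0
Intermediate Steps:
Function('W')(F) = 0 (Function('W')(F) = Mul(0, 2) = 0)
Mul(Mul(13, 1), Function('W')(6)) = Mul(Mul(13, 1), 0) = Mul(13, 0) = 0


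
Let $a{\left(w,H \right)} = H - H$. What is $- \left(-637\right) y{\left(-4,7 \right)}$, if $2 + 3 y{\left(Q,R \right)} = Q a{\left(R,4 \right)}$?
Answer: $- \frac{1274}{3} \approx -424.67$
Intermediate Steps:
$a{\left(w,H \right)} = 0$
$y{\left(Q,R \right)} = - \frac{2}{3}$ ($y{\left(Q,R \right)} = - \frac{2}{3} + \frac{Q 0}{3} = - \frac{2}{3} + \frac{1}{3} \cdot 0 = - \frac{2}{3} + 0 = - \frac{2}{3}$)
$- \left(-637\right) y{\left(-4,7 \right)} = - \frac{\left(-637\right) \left(-2\right)}{3} = \left(-1\right) \frac{1274}{3} = - \frac{1274}{3}$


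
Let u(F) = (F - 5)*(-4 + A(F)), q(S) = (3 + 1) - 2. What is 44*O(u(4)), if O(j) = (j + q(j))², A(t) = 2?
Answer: 704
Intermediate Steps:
q(S) = 2 (q(S) = 4 - 2 = 2)
u(F) = 10 - 2*F (u(F) = (F - 5)*(-4 + 2) = (-5 + F)*(-2) = 10 - 2*F)
O(j) = (2 + j)² (O(j) = (j + 2)² = (2 + j)²)
44*O(u(4)) = 44*(2 + (10 - 2*4))² = 44*(2 + (10 - 8))² = 44*(2 + 2)² = 44*4² = 44*16 = 704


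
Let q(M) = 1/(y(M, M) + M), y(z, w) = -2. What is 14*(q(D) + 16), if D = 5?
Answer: 686/3 ≈ 228.67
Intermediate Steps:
q(M) = 1/(-2 + M)
14*(q(D) + 16) = 14*(1/(-2 + 5) + 16) = 14*(1/3 + 16) = 14*(⅓ + 16) = 14*(49/3) = 686/3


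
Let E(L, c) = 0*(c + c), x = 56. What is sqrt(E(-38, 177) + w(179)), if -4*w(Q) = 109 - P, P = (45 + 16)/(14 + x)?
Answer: 87*I*sqrt(70)/140 ≈ 5.1992*I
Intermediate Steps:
P = 61/70 (P = (45 + 16)/(14 + 56) = 61/70 ≈ 0.87143)
E(L, c) = 0 (E(L, c) = 0*(2*c) = 0)
w(Q) = -7569/280 (w(Q) = -(109 - 1*61/70)/4 = -(109 - 61/70)/4 = -1/4*7569/70 = -7569/280)
sqrt(E(-38, 177) + w(179)) = sqrt(0 - 7569/280) = sqrt(-7569/280) = 87*I*sqrt(70)/140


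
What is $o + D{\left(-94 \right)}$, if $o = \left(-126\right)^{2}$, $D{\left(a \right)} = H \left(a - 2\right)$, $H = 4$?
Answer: $15492$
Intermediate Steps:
$D{\left(a \right)} = -8 + 4 a$ ($D{\left(a \right)} = 4 \left(a - 2\right) = 4 \left(-2 + a\right) = -8 + 4 a$)
$o = 15876$
$o + D{\left(-94 \right)} = 15876 + \left(-8 + 4 \left(-94\right)\right) = 15876 - 384 = 15492$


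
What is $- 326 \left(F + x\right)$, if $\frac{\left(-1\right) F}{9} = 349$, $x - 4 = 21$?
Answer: $1015816$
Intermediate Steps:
$x = 25$ ($x = 4 + 21 = 25$)
$F = -3141$ ($F = \left(-9\right) 349 = -3141$)
$- 326 \left(F + x\right) = - 326 \left(-3141 + 25\right) = \left(-326\right) \left(-3116\right) = 1015816$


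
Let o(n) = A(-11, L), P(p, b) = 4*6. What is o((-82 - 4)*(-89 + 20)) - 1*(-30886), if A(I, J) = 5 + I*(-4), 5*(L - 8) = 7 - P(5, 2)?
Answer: 30935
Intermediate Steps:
P(p, b) = 24
L = 23/5 (L = 8 + (7 - 1*24)/5 = 8 + (7 - 24)/5 = 8 + (⅕)*(-17) = 8 - 17/5 = 23/5 ≈ 4.6000)
A(I, J) = 5 - 4*I
o(n) = 49 (o(n) = 5 - 4*(-11) = 5 + 44 = 49)
o((-82 - 4)*(-89 + 20)) - 1*(-30886) = 49 - 1*(-30886) = 49 + 30886 = 30935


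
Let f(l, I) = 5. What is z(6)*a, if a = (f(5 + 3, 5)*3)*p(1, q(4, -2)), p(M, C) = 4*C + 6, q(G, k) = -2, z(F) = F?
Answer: -180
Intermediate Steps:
p(M, C) = 6 + 4*C
a = -30 (a = (5*3)*(6 + 4*(-2)) = 15*(6 - 8) = 15*(-2) = -30)
z(6)*a = 6*(-30) = -180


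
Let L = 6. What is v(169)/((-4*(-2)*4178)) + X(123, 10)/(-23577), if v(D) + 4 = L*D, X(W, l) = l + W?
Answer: 9683689/394018824 ≈ 0.024577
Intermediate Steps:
X(W, l) = W + l
v(D) = -4 + 6*D
v(169)/((-4*(-2)*4178)) + X(123, 10)/(-23577) = (-4 + 6*169)/((-4*(-2)*4178)) + (123 + 10)/(-23577) = (-4 + 1014)/((8*4178)) + 133*(-1/23577) = 1010/33424 - 133/23577 = 1010*(1/33424) - 133/23577 = 505/16712 - 133/23577 = 9683689/394018824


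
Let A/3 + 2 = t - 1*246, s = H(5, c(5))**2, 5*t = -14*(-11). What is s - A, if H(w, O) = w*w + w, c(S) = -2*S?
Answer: 7758/5 ≈ 1551.6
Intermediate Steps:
t = 154/5 (t = (-14*(-11))/5 = (1/5)*154 = 154/5 ≈ 30.800)
H(w, O) = w + w**2 (H(w, O) = w**2 + w = w + w**2)
s = 900 (s = (5*(1 + 5))**2 = (5*6)**2 = 30**2 = 900)
A = -3258/5 (A = -6 + 3*(154/5 - 1*246) = -6 + 3*(154/5 - 246) = -6 + 3*(-1076/5) = -6 - 3228/5 = -3258/5 ≈ -651.60)
s - A = 900 - 1*(-3258/5) = 900 + 3258/5 = 7758/5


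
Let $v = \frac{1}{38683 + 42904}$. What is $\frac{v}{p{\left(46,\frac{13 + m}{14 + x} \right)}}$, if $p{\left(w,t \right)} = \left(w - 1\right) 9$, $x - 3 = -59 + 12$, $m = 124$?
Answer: $\frac{1}{33042735} \approx 3.0264 \cdot 10^{-8}$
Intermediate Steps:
$x = -44$ ($x = 3 + \left(-59 + 12\right) = 3 - 47 = -44$)
$p{\left(w,t \right)} = -9 + 9 w$ ($p{\left(w,t \right)} = \left(-1 + w\right) 9 = -9 + 9 w$)
$v = \frac{1}{81587} \approx 1.2257 \cdot 10^{-5}$
$\frac{v}{p{\left(46,\frac{13 + m}{14 + x} \right)}} = \frac{1}{81587 \left(-9 + 9 \cdot 46\right)} = \frac{1}{81587 \left(-9 + 414\right)} = \frac{1}{81587 \cdot 405} = \frac{1}{81587} \cdot \frac{1}{405} = \frac{1}{33042735}$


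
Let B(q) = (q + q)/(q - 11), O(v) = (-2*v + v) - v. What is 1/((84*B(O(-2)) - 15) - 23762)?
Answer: -1/23873 ≈ -4.1888e-5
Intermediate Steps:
O(v) = -2*v (O(v) = -v - v = -2*v)
B(q) = 2*q/(-11 + q) (B(q) = (2*q)/(-11 + q) = 2*q/(-11 + q))
1/((84*B(O(-2)) - 15) - 23762) = 1/((84*(2*(-2*(-2))/(-11 - 2*(-2))) - 15) - 23762) = 1/((84*(2*4/(-11 + 4)) - 15) - 23762) = 1/((84*(2*4/(-7)) - 15) - 23762) = 1/((84*(2*4*(-1/7)) - 15) - 23762) = 1/((84*(-8/7) - 15) - 23762) = 1/((-96 - 15) - 23762) = 1/(-111 - 23762) = 1/(-23873) = -1/23873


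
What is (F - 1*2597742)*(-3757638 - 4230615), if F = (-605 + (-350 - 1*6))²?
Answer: 13374100925913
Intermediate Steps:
F = 923521 (F = (-605 + (-350 - 6))² = (-605 - 356)² = (-961)² = 923521)
(F - 1*2597742)*(-3757638 - 4230615) = (923521 - 1*2597742)*(-3757638 - 4230615) = (923521 - 2597742)*(-7988253) = -1674221*(-7988253) = 13374100925913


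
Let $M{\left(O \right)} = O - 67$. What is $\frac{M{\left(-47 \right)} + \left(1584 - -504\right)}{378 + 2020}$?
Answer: $\frac{987}{1199} \approx 0.82319$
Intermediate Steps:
$M{\left(O \right)} = -67 + O$
$\frac{M{\left(-47 \right)} + \left(1584 - -504\right)}{378 + 2020} = \frac{\left(-67 - 47\right) + \left(1584 - -504\right)}{378 + 2020} = \frac{-114 + \left(1584 + 504\right)}{2398} = \left(-114 + 2088\right) \frac{1}{2398} = 1974 \cdot \frac{1}{2398} = \frac{987}{1199}$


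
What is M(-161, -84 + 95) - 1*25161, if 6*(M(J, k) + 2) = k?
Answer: -150967/6 ≈ -25161.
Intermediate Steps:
M(J, k) = -2 + k/6
M(-161, -84 + 95) - 1*25161 = (-2 + (-84 + 95)/6) - 1*25161 = (-2 + (⅙)*11) - 25161 = (-2 + 11/6) - 25161 = -⅙ - 25161 = -150967/6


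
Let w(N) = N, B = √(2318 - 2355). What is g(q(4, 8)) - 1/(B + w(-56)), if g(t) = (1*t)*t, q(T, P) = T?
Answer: 50824/3173 + I*√37/3173 ≈ 16.018 + 0.001917*I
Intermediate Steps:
B = I*√37 (B = √(-37) = I*√37 ≈ 6.0828*I)
g(t) = t² (g(t) = t*t = t²)
g(q(4, 8)) - 1/(B + w(-56)) = 4² - 1/(I*√37 - 56) = 16 - 1/(-56 + I*√37)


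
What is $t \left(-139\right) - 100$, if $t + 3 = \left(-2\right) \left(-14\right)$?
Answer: $-3575$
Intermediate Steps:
$t = 25$ ($t = -3 - -28 = -3 + 28 = 25$)
$t \left(-139\right) - 100 = 25 \left(-139\right) - 100 = -3475 - 100 = -3575$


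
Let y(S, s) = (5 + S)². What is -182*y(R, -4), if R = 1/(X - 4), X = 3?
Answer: -2912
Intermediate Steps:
R = -1 (R = 1/(3 - 4) = 1/(-1) = -1)
-182*y(R, -4) = -182*(5 - 1)² = -182*4² = -182*16 = -2912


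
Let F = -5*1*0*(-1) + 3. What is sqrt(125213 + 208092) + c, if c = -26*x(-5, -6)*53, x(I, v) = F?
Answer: -4134 + sqrt(333305) ≈ -3556.7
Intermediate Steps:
F = 3 (F = -0*(-1) + 3 = -5*0 + 3 = 0 + 3 = 3)
x(I, v) = 3
c = -4134 (c = -26*3*53 = -78*53 = -4134)
sqrt(125213 + 208092) + c = sqrt(125213 + 208092) - 4134 = sqrt(333305) - 4134 = -4134 + sqrt(333305)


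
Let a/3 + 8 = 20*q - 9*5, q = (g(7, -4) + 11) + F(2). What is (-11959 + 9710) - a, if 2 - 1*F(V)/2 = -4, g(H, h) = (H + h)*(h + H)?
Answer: -4010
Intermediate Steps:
g(H, h) = (H + h)**2 (g(H, h) = (H + h)*(H + h) = (H + h)**2)
F(V) = 12 (F(V) = 4 - 2*(-4) = 4 + 8 = 12)
q = 32 (q = ((7 - 4)**2 + 11) + 12 = (3**2 + 11) + 12 = (9 + 11) + 12 = 20 + 12 = 32)
a = 1761 (a = -24 + 3*(20*32 - 9*5) = -24 + 3*(640 - 45) = -24 + 3*595 = -24 + 1785 = 1761)
(-11959 + 9710) - a = (-11959 + 9710) - 1*1761 = -2249 - 1761 = -4010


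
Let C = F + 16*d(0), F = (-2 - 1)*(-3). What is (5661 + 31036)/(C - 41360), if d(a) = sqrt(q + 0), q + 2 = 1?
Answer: -1517457647/1709905457 - 587152*I/1709905457 ≈ -0.88745 - 0.00034338*I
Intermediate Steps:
q = -1 (q = -2 + 1 = -1)
d(a) = I (d(a) = sqrt(-1 + 0) = sqrt(-1) = I)
F = 9 (F = -3*(-3) = 9)
C = 9 + 16*I ≈ 9.0 + 16.0*I
(5661 + 31036)/(C - 41360) = (5661 + 31036)/((9 + 16*I) - 41360) = 36697/(-41351 + 16*I) = 36697*((-41351 - 16*I)/1709905457) = 36697*(-41351 - 16*I)/1709905457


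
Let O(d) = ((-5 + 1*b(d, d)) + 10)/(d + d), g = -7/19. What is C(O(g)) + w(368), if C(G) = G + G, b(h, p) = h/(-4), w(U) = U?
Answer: 9917/28 ≈ 354.18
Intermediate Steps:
g = -7/19 (g = -7*1/19 = -7/19 ≈ -0.36842)
b(h, p) = -h/4 (b(h, p) = h*(-¼) = -h/4)
O(d) = (5 - d/4)/(2*d) (O(d) = ((-5 + 1*(-d/4)) + 10)/(d + d) = ((-5 - d/4) + 10)/((2*d)) = (5 - d/4)*(1/(2*d)) = (5 - d/4)/(2*d))
C(G) = 2*G
C(O(g)) + w(368) = 2*((20 - 1*(-7/19))/(8*(-7/19))) + 368 = 2*((⅛)*(-19/7)*(20 + 7/19)) + 368 = 2*((⅛)*(-19/7)*(387/19)) + 368 = 2*(-387/56) + 368 = -387/28 + 368 = 9917/28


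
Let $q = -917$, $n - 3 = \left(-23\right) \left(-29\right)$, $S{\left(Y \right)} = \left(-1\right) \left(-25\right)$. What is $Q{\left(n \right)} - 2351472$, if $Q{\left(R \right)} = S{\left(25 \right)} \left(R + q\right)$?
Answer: $-2357647$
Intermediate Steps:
$S{\left(Y \right)} = 25$
$n = 670$ ($n = 3 - -667 = 3 + 667 = 670$)
$Q{\left(R \right)} = -22925 + 25 R$ ($Q{\left(R \right)} = 25 \left(R - 917\right) = 25 \left(-917 + R\right) = -22925 + 25 R$)
$Q{\left(n \right)} - 2351472 = \left(-22925 + 25 \cdot 670\right) - 2351472 = \left(-22925 + 16750\right) - 2351472 = -6175 - 2351472 = -2357647$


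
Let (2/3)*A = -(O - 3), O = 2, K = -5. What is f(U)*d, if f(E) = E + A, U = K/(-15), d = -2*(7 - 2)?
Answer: -55/3 ≈ -18.333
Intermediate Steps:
d = -10 (d = -2*5 = -10)
A = 3/2 (A = 3*(-(2 - 3))/2 = 3*(-1*(-1))/2 = (3/2)*1 = 3/2 ≈ 1.5000)
U = 1/3 (U = -5/(-15) = -5*(-1/15) = 1/3 ≈ 0.33333)
f(E) = 3/2 + E (f(E) = E + 3/2 = 3/2 + E)
f(U)*d = (3/2 + 1/3)*(-10) = (11/6)*(-10) = -55/3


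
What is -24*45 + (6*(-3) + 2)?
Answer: -1096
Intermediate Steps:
-24*45 + (6*(-3) + 2) = -1080 + (-18 + 2) = -1080 - 16 = -1096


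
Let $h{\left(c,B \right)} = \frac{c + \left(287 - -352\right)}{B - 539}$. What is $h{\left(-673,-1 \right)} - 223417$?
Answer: $- \frac{60322573}{270} \approx -2.2342 \cdot 10^{5}$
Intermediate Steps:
$h{\left(c,B \right)} = \frac{639 + c}{-539 + B}$ ($h{\left(c,B \right)} = \frac{c + \left(287 + 352\right)}{-539 + B} = \frac{c + 639}{-539 + B} = \frac{639 + c}{-539 + B}$)
$h{\left(-673,-1 \right)} - 223417 = \frac{639 - 673}{-539 - 1} - 223417 = \frac{1}{-540} \left(-34\right) - 223417 = \left(- \frac{1}{540}\right) \left(-34\right) - 223417 = \frac{17}{270} - 223417 = - \frac{60322573}{270}$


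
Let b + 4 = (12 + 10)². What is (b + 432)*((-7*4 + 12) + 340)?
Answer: 295488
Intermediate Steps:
b = 480 (b = -4 + (12 + 10)² = -4 + 22² = -4 + 484 = 480)
(b + 432)*((-7*4 + 12) + 340) = (480 + 432)*((-7*4 + 12) + 340) = 912*((-28 + 12) + 340) = 912*(-16 + 340) = 912*324 = 295488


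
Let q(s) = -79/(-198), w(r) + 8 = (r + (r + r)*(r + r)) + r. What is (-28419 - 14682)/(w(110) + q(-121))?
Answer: -8533998/9625255 ≈ -0.88663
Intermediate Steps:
w(r) = -8 + 2*r + 4*r² (w(r) = -8 + ((r + (r + r)*(r + r)) + r) = -8 + ((r + (2*r)*(2*r)) + r) = -8 + ((r + 4*r²) + r) = -8 + (2*r + 4*r²) = -8 + 2*r + 4*r²)
q(s) = 79/198 (q(s) = -79*(-1/198) = 79/198)
(-28419 - 14682)/(w(110) + q(-121)) = (-28419 - 14682)/((-8 + 2*110 + 4*110²) + 79/198) = -43101/((-8 + 220 + 4*12100) + 79/198) = -43101/((-8 + 220 + 48400) + 79/198) = -43101/(48612 + 79/198) = -43101/9625255/198 = -43101*198/9625255 = -8533998/9625255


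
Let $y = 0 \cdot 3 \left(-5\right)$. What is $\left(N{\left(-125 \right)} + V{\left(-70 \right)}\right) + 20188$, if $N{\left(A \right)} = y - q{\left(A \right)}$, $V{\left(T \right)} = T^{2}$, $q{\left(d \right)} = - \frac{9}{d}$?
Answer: $\frac{3135991}{125} \approx 25088.0$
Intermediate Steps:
$y = 0$ ($y = 0 \left(-5\right) = 0$)
$N{\left(A \right)} = \frac{9}{A}$ ($N{\left(A \right)} = 0 - - \frac{9}{A} = 0 + \frac{9}{A} = \frac{9}{A}$)
$\left(N{\left(-125 \right)} + V{\left(-70 \right)}\right) + 20188 = \left(\frac{9}{-125} + \left(-70\right)^{2}\right) + 20188 = \left(9 \left(- \frac{1}{125}\right) + 4900\right) + 20188 = \left(- \frac{9}{125} + 4900\right) + 20188 = \frac{612491}{125} + 20188 = \frac{3135991}{125}$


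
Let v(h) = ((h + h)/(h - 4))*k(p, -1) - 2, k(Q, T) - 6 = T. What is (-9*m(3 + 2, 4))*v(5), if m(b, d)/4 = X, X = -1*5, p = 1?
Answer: 8640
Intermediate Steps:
k(Q, T) = 6 + T
X = -5
m(b, d) = -20 (m(b, d) = 4*(-5) = -20)
v(h) = -2 + 10*h/(-4 + h) (v(h) = ((h + h)/(h - 4))*(6 - 1) - 2 = ((2*h)/(-4 + h))*5 - 2 = (2*h/(-4 + h))*5 - 2 = 10*h/(-4 + h) - 2 = -2 + 10*h/(-4 + h))
(-9*m(3 + 2, 4))*v(5) = (-9*(-20))*(8*(1 + 5)/(-4 + 5)) = 180*(8*6/1) = 180*(8*1*6) = 180*48 = 8640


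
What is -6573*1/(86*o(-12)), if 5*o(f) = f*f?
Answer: -10955/4128 ≈ -2.6538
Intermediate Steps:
o(f) = f**2/5 (o(f) = (f*f)/5 = f**2/5)
-6573*1/(86*o(-12)) = -6573/(86*((1/5)*(-12)**2)) = -6573/(86*((1/5)*144)) = -6573/(86*(144/5)) = -6573/12384/5 = -6573*5/12384 = -10955/4128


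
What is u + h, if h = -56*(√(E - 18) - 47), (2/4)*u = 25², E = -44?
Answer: 3882 - 56*I*√62 ≈ 3882.0 - 440.94*I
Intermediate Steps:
u = 1250 (u = 2*25² = 2*625 = 1250)
h = 2632 - 56*I*√62 (h = -56*(√(-44 - 18) - 47) = -56*(√(-62) - 47) = -56*(I*√62 - 47) = -56*(-47 + I*√62) = 2632 - 56*I*√62 ≈ 2632.0 - 440.94*I)
u + h = 1250 + (2632 - 56*I*√62) = 3882 - 56*I*√62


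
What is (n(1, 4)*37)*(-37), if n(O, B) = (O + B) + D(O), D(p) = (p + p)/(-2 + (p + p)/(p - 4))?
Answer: -23273/4 ≈ -5818.3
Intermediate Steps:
D(p) = 2*p/(-2 + 2*p/(-4 + p)) (D(p) = (2*p)/(-2 + (2*p)/(-4 + p)) = (2*p)/(-2 + 2*p/(-4 + p)) = 2*p/(-2 + 2*p/(-4 + p)))
n(O, B) = B + O + O*(-4 + O)/4 (n(O, B) = (O + B) + O*(-4 + O)/4 = (B + O) + O*(-4 + O)/4 = B + O + O*(-4 + O)/4)
(n(1, 4)*37)*(-37) = ((4 + (¼)*1²)*37)*(-37) = ((4 + (¼)*1)*37)*(-37) = ((4 + ¼)*37)*(-37) = ((17/4)*37)*(-37) = (629/4)*(-37) = -23273/4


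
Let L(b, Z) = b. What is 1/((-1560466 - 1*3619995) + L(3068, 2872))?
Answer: -1/5177393 ≈ -1.9315e-7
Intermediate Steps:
1/((-1560466 - 1*3619995) + L(3068, 2872)) = 1/((-1560466 - 1*3619995) + 3068) = 1/((-1560466 - 3619995) + 3068) = 1/(-5180461 + 3068) = 1/(-5177393) = -1/5177393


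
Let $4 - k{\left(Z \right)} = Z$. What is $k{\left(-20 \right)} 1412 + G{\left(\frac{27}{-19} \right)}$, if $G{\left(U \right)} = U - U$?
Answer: $33888$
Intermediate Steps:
$G{\left(U \right)} = 0$
$k{\left(Z \right)} = 4 - Z$
$k{\left(-20 \right)} 1412 + G{\left(\frac{27}{-19} \right)} = \left(4 - -20\right) 1412 + 0 = \left(4 + 20\right) 1412 + 0 = 24 \cdot 1412 + 0 = 33888 + 0 = 33888$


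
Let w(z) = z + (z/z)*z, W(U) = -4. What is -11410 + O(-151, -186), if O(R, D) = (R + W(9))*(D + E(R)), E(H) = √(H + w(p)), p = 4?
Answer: 17420 - 155*I*√143 ≈ 17420.0 - 1853.5*I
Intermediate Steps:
w(z) = 2*z (w(z) = z + 1*z = z + z = 2*z)
E(H) = √(8 + H) (E(H) = √(H + 2*4) = √(H + 8) = √(8 + H))
O(R, D) = (-4 + R)*(D + √(8 + R)) (O(R, D) = (R - 4)*(D + √(8 + R)) = (-4 + R)*(D + √(8 + R)))
-11410 + O(-151, -186) = -11410 + (-4*(-186) - 4*√(8 - 151) - 186*(-151) - 151*√(8 - 151)) = -11410 + (744 - 4*I*√143 + 28086 - 151*I*√143) = -11410 + (28830 - 155*I*√143) = 17420 - 155*I*√143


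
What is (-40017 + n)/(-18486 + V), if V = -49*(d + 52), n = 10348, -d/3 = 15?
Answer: 29669/18829 ≈ 1.5757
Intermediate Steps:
d = -45 (d = -3*15 = -45)
V = -343 (V = -49*(-45 + 52) = -49*7 = -343)
(-40017 + n)/(-18486 + V) = (-40017 + 10348)/(-18486 - 343) = -29669/(-18829) = -29669*(-1/18829) = 29669/18829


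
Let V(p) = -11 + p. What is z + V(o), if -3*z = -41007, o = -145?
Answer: 13513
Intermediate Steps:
z = 13669 (z = -⅓*(-41007) = 13669)
z + V(o) = 13669 + (-11 - 145) = 13669 - 156 = 13513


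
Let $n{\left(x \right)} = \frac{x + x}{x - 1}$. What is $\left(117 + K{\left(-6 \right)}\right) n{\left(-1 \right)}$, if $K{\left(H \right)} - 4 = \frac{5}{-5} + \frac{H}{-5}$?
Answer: $\frac{606}{5} \approx 121.2$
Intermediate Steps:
$K{\left(H \right)} = 3 - \frac{H}{5}$ ($K{\left(H \right)} = 4 + \left(\frac{5}{-5} + \frac{H}{-5}\right) = 4 + \left(5 \left(- \frac{1}{5}\right) + H \left(- \frac{1}{5}\right)\right) = 4 - \left(1 + \frac{H}{5}\right) = 3 - \frac{H}{5}$)
$n{\left(x \right)} = \frac{2 x}{-1 + x}$
$\left(117 + K{\left(-6 \right)}\right) n{\left(-1 \right)} = \left(117 + \left(3 - - \frac{6}{5}\right)\right) 2 \left(-1\right) \frac{1}{-1 - 1} = \left(117 + \left(3 + \frac{6}{5}\right)\right) 2 \left(-1\right) \frac{1}{-2} = \left(117 + \frac{21}{5}\right) 2 \left(-1\right) \left(- \frac{1}{2}\right) = \frac{606}{5} \cdot 1 = \frac{606}{5}$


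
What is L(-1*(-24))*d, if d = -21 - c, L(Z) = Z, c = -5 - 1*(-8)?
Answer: -576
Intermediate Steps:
c = 3 (c = -5 + 8 = 3)
d = -24 (d = -21 - 1*3 = -21 - 3 = -24)
L(-1*(-24))*d = -1*(-24)*(-24) = 24*(-24) = -576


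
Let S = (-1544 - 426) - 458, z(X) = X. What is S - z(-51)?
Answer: -2377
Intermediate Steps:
S = -2428 (S = -1970 - 458 = -2428)
S - z(-51) = -2428 - 1*(-51) = -2428 + 51 = -2377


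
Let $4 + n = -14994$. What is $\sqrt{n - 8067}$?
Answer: $i \sqrt{23065} \approx 151.87 i$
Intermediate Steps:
$n = -14998$ ($n = -4 - 14994 = -14998$)
$\sqrt{n - 8067} = \sqrt{-14998 - 8067} = \sqrt{-23065} = i \sqrt{23065}$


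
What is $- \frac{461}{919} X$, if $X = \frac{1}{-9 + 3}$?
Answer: $\frac{461}{5514} \approx 0.083605$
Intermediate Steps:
$X = - \frac{1}{6}$ ($X = \frac{1}{-6} = - \frac{1}{6} \approx -0.16667$)
$- \frac{461}{919} X = - \frac{461}{919} \left(- \frac{1}{6}\right) = \left(-461\right) \frac{1}{919} \left(- \frac{1}{6}\right) = \left(- \frac{461}{919}\right) \left(- \frac{1}{6}\right) = \frac{461}{5514}$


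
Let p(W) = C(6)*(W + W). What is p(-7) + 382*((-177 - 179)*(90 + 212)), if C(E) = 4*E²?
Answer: -41071600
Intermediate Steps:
p(W) = 288*W (p(W) = (4*6²)*(W + W) = (4*36)*(2*W) = 144*(2*W) = 288*W)
p(-7) + 382*((-177 - 179)*(90 + 212)) = 288*(-7) + 382*((-177 - 179)*(90 + 212)) = -2016 + 382*(-356*302) = -2016 + 382*(-107512) = -2016 - 41069584 = -41071600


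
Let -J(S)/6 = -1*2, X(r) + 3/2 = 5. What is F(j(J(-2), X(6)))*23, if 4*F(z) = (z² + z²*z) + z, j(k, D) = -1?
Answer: -23/4 ≈ -5.7500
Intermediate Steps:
X(r) = 7/2 (X(r) = -3/2 + 5 = 7/2)
J(S) = 12 (J(S) = -(-6)*2 = -6*(-2) = 12)
F(z) = z/4 + z²/4 + z³/4 (F(z) = ((z² + z²*z) + z)/4 = ((z² + z³) + z)/4 = (z + z² + z³)/4 = z/4 + z²/4 + z³/4)
F(j(J(-2), X(6)))*23 = ((¼)*(-1)*(1 - 1 + (-1)²))*23 = ((¼)*(-1)*(1 - 1 + 1))*23 = ((¼)*(-1)*1)*23 = -¼*23 = -23/4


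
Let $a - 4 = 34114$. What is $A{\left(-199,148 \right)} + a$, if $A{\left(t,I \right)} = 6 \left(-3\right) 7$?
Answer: $33992$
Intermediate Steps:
$a = 34118$ ($a = 4 + 34114 = 34118$)
$A{\left(t,I \right)} = -126$ ($A{\left(t,I \right)} = \left(-18\right) 7 = -126$)
$A{\left(-199,148 \right)} + a = -126 + 34118 = 33992$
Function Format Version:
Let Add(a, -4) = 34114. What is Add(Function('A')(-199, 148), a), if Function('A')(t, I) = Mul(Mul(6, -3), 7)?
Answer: 33992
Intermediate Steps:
a = 34118 (a = Add(4, 34114) = 34118)
Function('A')(t, I) = -126 (Function('A')(t, I) = Mul(-18, 7) = -126)
Add(Function('A')(-199, 148), a) = Add(-126, 34118) = 33992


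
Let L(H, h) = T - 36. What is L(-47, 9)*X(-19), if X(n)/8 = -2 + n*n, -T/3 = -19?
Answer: 60312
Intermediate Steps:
T = 57 (T = -3*(-19) = 57)
X(n) = -16 + 8*n² (X(n) = 8*(-2 + n*n) = 8*(-2 + n²) = -16 + 8*n²)
L(H, h) = 21 (L(H, h) = 57 - 36 = 21)
L(-47, 9)*X(-19) = 21*(-16 + 8*(-19)²) = 21*(-16 + 8*361) = 21*(-16 + 2888) = 21*2872 = 60312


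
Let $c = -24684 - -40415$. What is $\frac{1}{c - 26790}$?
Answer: $- \frac{1}{11059} \approx -9.0424 \cdot 10^{-5}$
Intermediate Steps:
$c = 15731$ ($c = -24684 + 40415 = 15731$)
$\frac{1}{c - 26790} = \frac{1}{15731 - 26790} = \frac{1}{-11059} = - \frac{1}{11059}$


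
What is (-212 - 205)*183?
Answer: -76311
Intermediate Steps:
(-212 - 205)*183 = -417*183 = -76311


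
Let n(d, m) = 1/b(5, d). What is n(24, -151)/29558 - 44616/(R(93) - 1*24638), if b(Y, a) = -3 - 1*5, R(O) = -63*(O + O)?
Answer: 2637510367/2149221296 ≈ 1.2272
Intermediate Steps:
R(O) = -126*O
b(Y, a) = -8 (b(Y, a) = -3 - 5 = -8)
n(d, m) = -⅛ (n(d, m) = 1/(-8) = -⅛)
n(24, -151)/29558 - 44616/(R(93) - 1*24638) = -⅛/29558 - 44616/(-126*93 - 1*24638) = -⅛*1/29558 - 44616/(-11718 - 24638) = -1/236464 - 44616/(-36356) = -1/236464 - 44616*(-1/36356) = -1/236464 + 11154/9089 = 2637510367/2149221296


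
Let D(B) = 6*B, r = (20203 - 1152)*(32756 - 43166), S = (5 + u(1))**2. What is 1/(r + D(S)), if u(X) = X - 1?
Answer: -1/198320760 ≈ -5.0423e-9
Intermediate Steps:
u(X) = -1 + X
S = 25 (S = (5 + (-1 + 1))**2 = (5 + 0)**2 = 5**2 = 25)
r = -198320910 (r = 19051*(-10410) = -198320910)
1/(r + D(S)) = 1/(-198320910 + 6*25) = 1/(-198320910 + 150) = 1/(-198320760) = -1/198320760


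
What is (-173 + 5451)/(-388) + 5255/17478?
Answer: -11276243/847683 ≈ -13.302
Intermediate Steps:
(-173 + 5451)/(-388) + 5255/17478 = 5278*(-1/388) + 5255*(1/17478) = -2639/194 + 5255/17478 = -11276243/847683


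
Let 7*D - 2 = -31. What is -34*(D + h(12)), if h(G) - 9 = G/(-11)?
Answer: -9860/77 ≈ -128.05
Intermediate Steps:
h(G) = 9 - G/11 (h(G) = 9 + G/(-11) = 9 + G*(-1/11) = 9 - G/11)
D = -29/7 (D = 2/7 + (⅐)*(-31) = 2/7 - 31/7 = -29/7 ≈ -4.1429)
-34*(D + h(12)) = -34*(-29/7 + (9 - 1/11*12)) = -34*(-29/7 + (9 - 12/11)) = -34*(-29/7 + 87/11) = -34*290/77 = -9860/77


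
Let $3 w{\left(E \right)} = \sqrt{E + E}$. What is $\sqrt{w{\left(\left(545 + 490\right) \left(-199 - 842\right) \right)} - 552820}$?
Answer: $\sqrt{-552820 + i \sqrt{239430}} \approx 0.329 + 743.52 i$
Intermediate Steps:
$w{\left(E \right)} = \frac{\sqrt{2} \sqrt{E}}{3}$ ($w{\left(E \right)} = \frac{\sqrt{E + E}}{3} = \frac{\sqrt{2 E}}{3} = \frac{\sqrt{2} \sqrt{E}}{3}$)
$\sqrt{w{\left(\left(545 + 490\right) \left(-199 - 842\right) \right)} - 552820} = \sqrt{\frac{\sqrt{2} \sqrt{\left(545 + 490\right) \left(-199 - 842\right)}}{3} - 552820} = \sqrt{\frac{\sqrt{2} \sqrt{1035 \left(-1041\right)}}{3} - 552820} = \sqrt{\frac{\sqrt{2} \sqrt{-1077435}}{3} - 552820} = \sqrt{\frac{\sqrt{2} \cdot 3 i \sqrt{119715}}{3} - 552820} = \sqrt{i \sqrt{239430} - 552820} = \sqrt{-552820 + i \sqrt{239430}}$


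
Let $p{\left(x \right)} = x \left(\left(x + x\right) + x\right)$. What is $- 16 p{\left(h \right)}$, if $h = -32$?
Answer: $-49152$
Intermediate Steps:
$p{\left(x \right)} = 3 x^{2}$ ($p{\left(x \right)} = x \left(2 x + x\right) = x 3 x = 3 x^{2}$)
$- 16 p{\left(h \right)} = - 16 \cdot 3 \left(-32\right)^{2} = - 16 \cdot 3 \cdot 1024 = \left(-16\right) 3072 = -49152$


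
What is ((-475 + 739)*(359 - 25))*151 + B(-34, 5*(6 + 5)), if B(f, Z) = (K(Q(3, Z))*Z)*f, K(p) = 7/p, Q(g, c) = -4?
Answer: 26635697/2 ≈ 1.3318e+7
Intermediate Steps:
B(f, Z) = -7*Z*f/4 (B(f, Z) = ((7/(-4))*Z)*f = ((7*(-1/4))*Z)*f = (-7*Z/4)*f = -7*Z*f/4)
((-475 + 739)*(359 - 25))*151 + B(-34, 5*(6 + 5)) = ((-475 + 739)*(359 - 25))*151 - 7/4*5*(6 + 5)*(-34) = (264*334)*151 - 7/4*5*11*(-34) = 88176*151 - 7/4*55*(-34) = 13314576 + 6545/2 = 26635697/2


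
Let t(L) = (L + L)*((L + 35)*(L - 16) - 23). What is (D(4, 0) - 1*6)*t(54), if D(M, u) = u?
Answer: -2176632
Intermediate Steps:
t(L) = 2*L*(-23 + (-16 + L)*(35 + L)) (t(L) = (2*L)*((35 + L)*(-16 + L) - 23) = (2*L)*((-16 + L)*(35 + L) - 23) = (2*L)*(-23 + (-16 + L)*(35 + L)) = 2*L*(-23 + (-16 + L)*(35 + L)))
(D(4, 0) - 1*6)*t(54) = (0 - 1*6)*(2*54*(-583 + 54² + 19*54)) = (0 - 6)*(2*54*(-583 + 2916 + 1026)) = -12*54*3359 = -6*362772 = -2176632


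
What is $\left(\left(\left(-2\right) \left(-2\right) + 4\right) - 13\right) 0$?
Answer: $0$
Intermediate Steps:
$\left(\left(\left(-2\right) \left(-2\right) + 4\right) - 13\right) 0 = \left(\left(4 + 4\right) - 13\right) 0 = \left(8 - 13\right) 0 = \left(-5\right) 0 = 0$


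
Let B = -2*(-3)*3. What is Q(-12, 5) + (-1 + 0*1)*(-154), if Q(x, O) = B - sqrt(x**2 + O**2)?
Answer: 159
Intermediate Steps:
B = 18 (B = 6*3 = 18)
Q(x, O) = 18 - sqrt(O**2 + x**2) (Q(x, O) = 18 - sqrt(x**2 + O**2) = 18 - sqrt(O**2 + x**2))
Q(-12, 5) + (-1 + 0*1)*(-154) = (18 - sqrt(5**2 + (-12)**2)) + (-1 + 0*1)*(-154) = (18 - sqrt(25 + 144)) + (-1 + 0)*(-154) = (18 - sqrt(169)) - 1*(-154) = (18 - 1*13) + 154 = (18 - 13) + 154 = 5 + 154 = 159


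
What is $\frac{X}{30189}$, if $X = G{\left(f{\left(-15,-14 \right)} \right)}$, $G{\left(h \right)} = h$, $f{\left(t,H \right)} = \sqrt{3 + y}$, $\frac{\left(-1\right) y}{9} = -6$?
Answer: $\frac{\sqrt{57}}{30189} \approx 0.00025009$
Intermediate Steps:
$y = 54$ ($y = \left(-9\right) \left(-6\right) = 54$)
$f{\left(t,H \right)} = \sqrt{57}$ ($f{\left(t,H \right)} = \sqrt{3 + 54} = \sqrt{57}$)
$X = \sqrt{57} \approx 7.5498$
$\frac{X}{30189} = \frac{\sqrt{57}}{30189}$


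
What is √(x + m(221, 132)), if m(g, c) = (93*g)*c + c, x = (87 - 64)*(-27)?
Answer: √2712507 ≈ 1647.0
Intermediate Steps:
x = -621 (x = 23*(-27) = -621)
m(g, c) = c + 93*c*g (m(g, c) = 93*c*g + c = c + 93*c*g)
√(x + m(221, 132)) = √(-621 + 132*(1 + 93*221)) = √(-621 + 132*(1 + 20553)) = √(-621 + 132*20554) = √(-621 + 2713128) = √2712507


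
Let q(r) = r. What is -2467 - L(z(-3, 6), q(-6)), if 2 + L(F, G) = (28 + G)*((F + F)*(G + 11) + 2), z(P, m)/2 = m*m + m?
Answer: -20989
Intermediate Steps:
z(P, m) = 2*m + 2*m² (z(P, m) = 2*(m*m + m) = 2*(m² + m) = 2*(m + m²) = 2*m + 2*m²)
L(F, G) = -2 + (2 + 2*F*(11 + G))*(28 + G) (L(F, G) = -2 + (28 + G)*((F + F)*(G + 11) + 2) = -2 + (28 + G)*((2*F)*(11 + G) + 2) = -2 + (28 + G)*(2*F*(11 + G) + 2) = -2 + (28 + G)*(2 + 2*F*(11 + G)) = -2 + (2 + 2*F*(11 + G))*(28 + G))
-2467 - L(z(-3, 6), q(-6)) = -2467 - (54 + 2*(-6) + 616*(2*6*(1 + 6)) + 2*(2*6*(1 + 6))*(-6)² + 78*(2*6*(1 + 6))*(-6)) = -2467 - (54 - 12 + 616*(2*6*7) + 2*(2*6*7)*36 + 78*(2*6*7)*(-6)) = -2467 - (54 - 12 + 616*84 + 2*84*36 + 78*84*(-6)) = -2467 - (54 - 12 + 51744 + 6048 - 39312) = -2467 - 1*18522 = -2467 - 18522 = -20989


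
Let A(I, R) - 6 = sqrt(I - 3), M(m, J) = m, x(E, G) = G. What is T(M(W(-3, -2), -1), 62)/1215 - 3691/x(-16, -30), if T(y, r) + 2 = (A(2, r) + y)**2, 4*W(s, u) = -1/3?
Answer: 21530521/174960 + 71*I/7290 ≈ 123.06 + 0.0097394*I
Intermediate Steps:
W(s, u) = -1/12 (W(s, u) = (-1/3)/4 = (-1*1/3)/4 = (1/4)*(-1/3) = -1/12)
A(I, R) = 6 + sqrt(-3 + I) (A(I, R) = 6 + sqrt(I - 3) = 6 + sqrt(-3 + I))
T(y, r) = -2 + (6 + I + y)**2 (T(y, r) = -2 + ((6 + sqrt(-3 + 2)) + y)**2 = -2 + ((6 + sqrt(-1)) + y)**2 = -2 + ((6 + I) + y)**2 = -2 + (6 + I + y)**2)
T(M(W(-3, -2), -1), 62)/1215 - 3691/x(-16, -30) = (-2 + (6 + I - 1/12)**2)/1215 - 3691/(-30) = (-2 + (71/12 + I)**2)*(1/1215) - 3691*(-1/30) = (-2/1215 + (71/12 + I)**2/1215) + 3691/30 = 298967/2430 + (71/12 + I)**2/1215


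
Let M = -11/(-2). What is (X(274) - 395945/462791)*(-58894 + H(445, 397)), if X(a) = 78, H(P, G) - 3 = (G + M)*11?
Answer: -555554978433/132226 ≈ -4.2016e+6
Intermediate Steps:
M = 11/2 (M = -11*(-½) = 11/2 ≈ 5.5000)
H(P, G) = 127/2 + 11*G (H(P, G) = 3 + (G + 11/2)*11 = 3 + (11/2 + G)*11 = 3 + (121/2 + 11*G) = 127/2 + 11*G)
(X(274) - 395945/462791)*(-58894 + H(445, 397)) = (78 - 395945/462791)*(-58894 + (127/2 + 11*397)) = (78 - 395945*1/462791)*(-58894 + (127/2 + 4367)) = (78 - 395945/462791)*(-58894 + 8861/2) = (35701753/462791)*(-108927/2) = -555554978433/132226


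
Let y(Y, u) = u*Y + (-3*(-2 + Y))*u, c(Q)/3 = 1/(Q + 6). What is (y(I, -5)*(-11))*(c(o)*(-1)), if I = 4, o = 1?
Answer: 330/7 ≈ 47.143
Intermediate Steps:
c(Q) = 3/(6 + Q) (c(Q) = 3/(Q + 6) = 3/(6 + Q))
y(Y, u) = Y*u + u*(6 - 3*Y) (y(Y, u) = Y*u + (6 - 3*Y)*u = Y*u + u*(6 - 3*Y))
(y(I, -5)*(-11))*(c(o)*(-1)) = ((2*(-5)*(3 - 1*4))*(-11))*((3/(6 + 1))*(-1)) = ((2*(-5)*(3 - 4))*(-11))*((3/7)*(-1)) = ((2*(-5)*(-1))*(-11))*((3*(1/7))*(-1)) = (10*(-11))*((3/7)*(-1)) = -110*(-3/7) = 330/7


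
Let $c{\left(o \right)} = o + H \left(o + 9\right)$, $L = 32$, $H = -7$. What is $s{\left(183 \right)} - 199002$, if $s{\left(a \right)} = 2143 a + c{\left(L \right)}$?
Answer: $192912$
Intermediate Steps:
$c{\left(o \right)} = -63 - 6 o$ ($c{\left(o \right)} = o - 7 \left(o + 9\right) = o - 7 \left(9 + o\right) = o - \left(63 + 7 o\right) = -63 - 6 o$)
$s{\left(a \right)} = -255 + 2143 a$ ($s{\left(a \right)} = 2143 a - 255 = -255 + 2143 a$)
$s{\left(183 \right)} - 199002 = \left(-255 + 2143 \cdot 183\right) - 199002 = \left(-255 + 392169\right) - 199002 = 391914 - 199002 = 192912$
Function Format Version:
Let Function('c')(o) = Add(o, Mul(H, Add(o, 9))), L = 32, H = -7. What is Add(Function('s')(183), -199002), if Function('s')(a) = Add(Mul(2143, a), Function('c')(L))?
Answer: 192912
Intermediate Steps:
Function('c')(o) = Add(-63, Mul(-6, o)) (Function('c')(o) = Add(o, Mul(-7, Add(o, 9))) = Add(o, Mul(-7, Add(9, o))) = Add(o, Add(-63, Mul(-7, o))) = Add(-63, Mul(-6, o)))
Function('s')(a) = Add(-255, Mul(2143, a)) (Function('s')(a) = Add(Mul(2143, a), Add(-63, Mul(-6, 32))) = Add(Mul(2143, a), Add(-63, -192)) = Add(Mul(2143, a), -255) = Add(-255, Mul(2143, a)))
Add(Function('s')(183), -199002) = Add(Add(-255, Mul(2143, 183)), -199002) = Add(Add(-255, 392169), -199002) = Add(391914, -199002) = 192912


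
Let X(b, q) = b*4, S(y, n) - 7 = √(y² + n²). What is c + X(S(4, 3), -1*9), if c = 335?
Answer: 383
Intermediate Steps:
S(y, n) = 7 + √(n² + y²) (S(y, n) = 7 + √(y² + n²) = 7 + √(n² + y²))
X(b, q) = 4*b
c + X(S(4, 3), -1*9) = 335 + 4*(7 + √(3² + 4²)) = 335 + 4*(7 + √(9 + 16)) = 335 + 4*(7 + √25) = 335 + 4*(7 + 5) = 335 + 4*12 = 335 + 48 = 383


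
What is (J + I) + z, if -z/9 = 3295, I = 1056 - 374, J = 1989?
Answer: -26984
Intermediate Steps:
I = 682
z = -29655 (z = -9*3295 = -29655)
(J + I) + z = (1989 + 682) - 29655 = 2671 - 29655 = -26984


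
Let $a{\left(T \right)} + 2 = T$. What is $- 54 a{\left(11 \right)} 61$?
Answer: $-29646$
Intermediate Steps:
$a{\left(T \right)} = -2 + T$
$- 54 a{\left(11 \right)} 61 = - 54 \left(-2 + 11\right) 61 = \left(-54\right) 9 \cdot 61 = \left(-486\right) 61 = -29646$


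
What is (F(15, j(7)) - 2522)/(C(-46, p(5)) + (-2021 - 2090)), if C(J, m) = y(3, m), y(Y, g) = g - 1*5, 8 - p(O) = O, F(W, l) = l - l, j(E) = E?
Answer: 2522/4113 ≈ 0.61318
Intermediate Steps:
F(W, l) = 0
p(O) = 8 - O
y(Y, g) = -5 + g (y(Y, g) = g - 5 = -5 + g)
C(J, m) = -5 + m
(F(15, j(7)) - 2522)/(C(-46, p(5)) + (-2021 - 2090)) = (0 - 2522)/((-5 + (8 - 1*5)) + (-2021 - 2090)) = -2522/((-5 + (8 - 5)) - 4111) = -2522/((-5 + 3) - 4111) = -2522/(-2 - 4111) = -2522/(-4113) = -2522*(-1/4113) = 2522/4113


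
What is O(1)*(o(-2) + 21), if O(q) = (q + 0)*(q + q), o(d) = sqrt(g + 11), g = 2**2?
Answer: 42 + 2*sqrt(15) ≈ 49.746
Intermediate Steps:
g = 4
o(d) = sqrt(15) (o(d) = sqrt(4 + 11) = sqrt(15))
O(q) = 2*q**2 (O(q) = q*(2*q) = 2*q**2)
O(1)*(o(-2) + 21) = (2*1**2)*(sqrt(15) + 21) = (2*1)*(21 + sqrt(15)) = 2*(21 + sqrt(15)) = 42 + 2*sqrt(15)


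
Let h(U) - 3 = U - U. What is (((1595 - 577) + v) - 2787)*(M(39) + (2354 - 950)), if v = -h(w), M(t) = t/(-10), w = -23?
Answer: -12404886/5 ≈ -2.4810e+6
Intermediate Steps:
M(t) = -t/10 (M(t) = t*(-1/10) = -t/10)
h(U) = 3 (h(U) = 3 + (U - U) = 3 + 0 = 3)
v = -3 (v = -1*3 = -3)
(((1595 - 577) + v) - 2787)*(M(39) + (2354 - 950)) = (((1595 - 577) - 3) - 2787)*(-1/10*39 + (2354 - 950)) = ((1018 - 3) - 2787)*(-39/10 + 1404) = (1015 - 2787)*(14001/10) = -1772*14001/10 = -12404886/5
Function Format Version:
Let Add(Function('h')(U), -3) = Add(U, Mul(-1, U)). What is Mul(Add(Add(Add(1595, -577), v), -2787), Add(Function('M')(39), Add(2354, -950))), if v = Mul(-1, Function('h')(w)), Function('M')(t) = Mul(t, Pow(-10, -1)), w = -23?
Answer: Rational(-12404886, 5) ≈ -2.4810e+6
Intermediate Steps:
Function('M')(t) = Mul(Rational(-1, 10), t) (Function('M')(t) = Mul(t, Rational(-1, 10)) = Mul(Rational(-1, 10), t))
Function('h')(U) = 3 (Function('h')(U) = Add(3, Add(U, Mul(-1, U))) = Add(3, 0) = 3)
v = -3 (v = Mul(-1, 3) = -3)
Mul(Add(Add(Add(1595, -577), v), -2787), Add(Function('M')(39), Add(2354, -950))) = Mul(Add(Add(Add(1595, -577), -3), -2787), Add(Mul(Rational(-1, 10), 39), Add(2354, -950))) = Mul(Add(Add(1018, -3), -2787), Add(Rational(-39, 10), 1404)) = Mul(Add(1015, -2787), Rational(14001, 10)) = Mul(-1772, Rational(14001, 10)) = Rational(-12404886, 5)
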